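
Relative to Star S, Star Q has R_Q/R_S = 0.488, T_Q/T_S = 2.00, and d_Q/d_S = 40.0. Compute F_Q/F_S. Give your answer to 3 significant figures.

0.00238

L_Q/L_S = (R_Q/R_S)²(T_Q/T_S)⁴ = (0.488)² × (2.00)⁴ = 3.810.
F_Q/F_S = (L_Q/L_S)/(d_Q/d_S)² = 3.810 / (40.0)² = 0.002381.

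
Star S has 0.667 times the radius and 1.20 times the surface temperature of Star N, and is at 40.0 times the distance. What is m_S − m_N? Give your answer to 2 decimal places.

L_S/L_N = (0.667)²(1.20)⁴ = 0.9225.
F_S/F_N = (L_S/L_N)/(d_S/d_N)² = 0.9225/1600 = 5.766×10^-4.
m_S − m_N = −2.5 log₁₀(5.766×10^-4) = 8.10.

8.10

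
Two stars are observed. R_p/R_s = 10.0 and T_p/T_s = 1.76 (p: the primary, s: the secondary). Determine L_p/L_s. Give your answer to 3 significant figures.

From the Stefan–Boltzmann law, L ∝ R²T⁴, so
L_p/L_s = (R_p/R_s)² (T_p/T_s)⁴ = (10.0)² × (1.76)⁴ = 100.0 × 9.595 = 959.5.

960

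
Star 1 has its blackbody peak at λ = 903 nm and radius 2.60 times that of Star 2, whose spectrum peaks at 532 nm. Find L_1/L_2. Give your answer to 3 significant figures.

0.814

Wien's law gives T ∝ 1/λ_max, so T_1/T_2 = λ_2/λ_1 = 532/903 = 0.5891.
Then L ∝ R²T⁴ gives L_1/L_2 = (2.60)² × (0.5891)⁴ = 6.760 × 0.1205 = 0.8144.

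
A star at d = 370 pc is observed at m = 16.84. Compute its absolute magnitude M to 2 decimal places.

9.00

M = m − 5 log₁₀(d/10 pc) = 16.84 − 5 log₁₀(370/10)
  = 16.84 − 5 × 1.568 = 16.84 − 7.84 = 9.00.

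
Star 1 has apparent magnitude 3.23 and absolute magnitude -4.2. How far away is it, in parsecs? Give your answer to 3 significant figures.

m − M = 5 log₁₀(d/10 pc)
3.23 − (-4.2) = 7.43 = 5 log₁₀(d/10)
d = 10 × 10^(7.43/5) = 10 × 10^1.486 = 306.2 pc.

306 pc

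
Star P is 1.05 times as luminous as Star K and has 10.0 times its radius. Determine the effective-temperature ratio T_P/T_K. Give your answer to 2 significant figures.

L ∝ R²T⁴ gives T ∝ (L/R²)^(1/4), so
T_P/T_K = (1.05 / 10.0²)^(1/4) = (0.01050)^(1/4) = 0.3201.

0.32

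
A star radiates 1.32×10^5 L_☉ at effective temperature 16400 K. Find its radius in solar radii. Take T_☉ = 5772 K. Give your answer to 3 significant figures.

45.0 solar radii

R/R_☉ = √(L/L_☉) / (T/T_☉)² = √(1.32×10^5) / (2.841)²
       = 363.3 / 8.073 = 45.00.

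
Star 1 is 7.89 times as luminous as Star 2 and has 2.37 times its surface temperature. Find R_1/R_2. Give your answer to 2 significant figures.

L ∝ R²T⁴ gives R ∝ √L / T², so
R_1/R_2 = √(7.89) / (2.37)² = 2.809 / 5.617 = 0.5001.

0.50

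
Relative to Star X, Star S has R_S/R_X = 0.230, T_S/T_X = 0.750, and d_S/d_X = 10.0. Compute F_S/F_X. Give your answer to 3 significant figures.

L_S/L_X = (R_S/R_X)²(T_S/T_X)⁴ = (0.230)² × (0.750)⁴ = 0.01674.
F_S/F_X = (L_S/L_X)/(d_S/d_X)² = 0.01674 / (10.0)² = 1.674×10^-4.

1.67×10^-4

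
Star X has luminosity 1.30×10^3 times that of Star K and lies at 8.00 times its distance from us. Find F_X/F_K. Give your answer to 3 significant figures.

F = L/(4πd²), so F_X/F_K = (L_X/L_K) / (d_X/d_K)²
= 1.30×10^3 / (8.00)² = 1.30×10^3 / 64.00 = 20.31.

20.3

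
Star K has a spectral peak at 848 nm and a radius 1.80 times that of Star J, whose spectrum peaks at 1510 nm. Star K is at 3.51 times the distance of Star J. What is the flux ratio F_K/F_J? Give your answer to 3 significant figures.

Wien's law: T_K/T_J = λ_J/λ_K = 1510/848 = 1.781.
L_K/L_J = (R_K/R_J)²(T_K/T_J)⁴ = (1.80)²(1.781)⁴ = 32.57.
F_K/F_J = (L_K/L_J)/(d_K/d_J)² = 32.57/(3.51)² = 2.644.

2.64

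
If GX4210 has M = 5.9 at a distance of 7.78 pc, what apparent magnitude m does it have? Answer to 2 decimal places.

m = M + 5 log₁₀(d/10 pc) = 5.9 + 5 log₁₀(7.78/10)
  = 5.9 + 5 × -0.109 = 5.9 + -0.55 = 5.35.

5.35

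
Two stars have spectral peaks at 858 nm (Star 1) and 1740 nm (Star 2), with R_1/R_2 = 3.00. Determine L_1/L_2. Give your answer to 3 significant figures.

Wien's law gives T ∝ 1/λ_max, so T_1/T_2 = λ_2/λ_1 = 1740/858 = 2.028.
Then L ∝ R²T⁴ gives L_1/L_2 = (3.00)² × (2.028)⁴ = 9.000 × 16.91 = 152.2.

152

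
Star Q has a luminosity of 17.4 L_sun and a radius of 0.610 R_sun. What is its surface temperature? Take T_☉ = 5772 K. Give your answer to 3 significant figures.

1.51×10^4 K

T/T_☉ = (L/L_☉)^(1/4) / (R/R_☉)^(1/2)
T = 5772 × (17.4)^(1/4) / √(0.610) = 5772 × 2.042 / 0.7810 = 1.509×10^4 K.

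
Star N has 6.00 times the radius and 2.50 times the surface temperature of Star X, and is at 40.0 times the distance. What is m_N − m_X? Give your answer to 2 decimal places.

0.14

L_N/L_X = (6.00)²(2.50)⁴ = 1406.
F_N/F_X = (L_N/L_X)/(d_N/d_X)² = 1406/1600 = 0.8789.
m_N − m_X = −2.5 log₁₀(0.8789) = 0.14.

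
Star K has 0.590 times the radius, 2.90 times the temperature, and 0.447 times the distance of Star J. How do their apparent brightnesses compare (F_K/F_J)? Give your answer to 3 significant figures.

L_K/L_J = (R_K/R_J)²(T_K/T_J)⁴ = (0.590)² × (2.90)⁴ = 24.62.
F_K/F_J = (L_K/L_J)/(d_K/d_J)² = 24.62 / (0.447)² = 123.2.

123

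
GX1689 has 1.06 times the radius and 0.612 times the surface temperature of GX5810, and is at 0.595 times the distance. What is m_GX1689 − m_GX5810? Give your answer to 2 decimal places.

L_GX1689/L_GX5810 = (1.06)²(0.612)⁴ = 0.1576.
F_GX1689/F_GX5810 = (L_GX1689/L_GX5810)/(d_GX1689/d_GX5810)² = 0.1576/0.3540 = 0.4452.
m_GX1689 − m_GX5810 = −2.5 log₁₀(0.4452) = 0.88.

0.88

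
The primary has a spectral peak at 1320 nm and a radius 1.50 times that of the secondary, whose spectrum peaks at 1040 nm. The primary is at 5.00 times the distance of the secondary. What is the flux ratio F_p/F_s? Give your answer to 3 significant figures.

Wien's law: T_p/T_s = λ_s/λ_p = 1040/1320 = 0.7879.
L_p/L_s = (R_p/R_s)²(T_p/T_s)⁴ = (1.50)²(0.7879)⁴ = 0.8670.
F_p/F_s = (L_p/L_s)/(d_p/d_s)² = 0.8670/(5.00)² = 0.03468.

0.0347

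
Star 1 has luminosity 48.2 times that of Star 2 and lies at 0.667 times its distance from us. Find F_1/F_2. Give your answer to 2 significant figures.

1.1×10^2

F = L/(4πd²), so F_1/F_2 = (L_1/L_2) / (d_1/d_2)²
= 48.2 / (0.667)² = 48.2 / 0.4449 = 108.3.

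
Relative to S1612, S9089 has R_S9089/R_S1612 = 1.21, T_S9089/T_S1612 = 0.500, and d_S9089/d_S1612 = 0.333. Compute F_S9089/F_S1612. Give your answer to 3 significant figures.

0.825

L_S9089/L_S1612 = (R_S9089/R_S1612)²(T_S9089/T_S1612)⁴ = (1.21)² × (0.500)⁴ = 0.09151.
F_S9089/F_S1612 = (L_S9089/L_S1612)/(d_S9089/d_S1612)² = 0.09151 / (0.333)² = 0.8252.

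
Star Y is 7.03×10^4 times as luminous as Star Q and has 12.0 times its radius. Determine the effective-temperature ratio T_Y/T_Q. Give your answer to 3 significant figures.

4.70

L ∝ R²T⁴ gives T ∝ (L/R²)^(1/4), so
T_Y/T_Q = (7.03×10^4 / 12.0²)^(1/4) = (488.2)^(1/4) = 4.701.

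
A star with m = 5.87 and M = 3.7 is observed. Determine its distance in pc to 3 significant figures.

27.2 pc

m − M = 5 log₁₀(d/10 pc)
5.87 − (3.7) = 2.17 = 5 log₁₀(d/10)
d = 10 × 10^(2.17/5) = 10 × 10^0.434 = 27.16 pc.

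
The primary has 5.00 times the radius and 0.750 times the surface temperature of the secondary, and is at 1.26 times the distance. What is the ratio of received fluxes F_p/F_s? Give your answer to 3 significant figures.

L_p/L_s = (R_p/R_s)²(T_p/T_s)⁴ = (5.00)² × (0.750)⁴ = 7.910.
F_p/F_s = (L_p/L_s)/(d_p/d_s)² = 7.910 / (1.26)² = 4.982.

4.98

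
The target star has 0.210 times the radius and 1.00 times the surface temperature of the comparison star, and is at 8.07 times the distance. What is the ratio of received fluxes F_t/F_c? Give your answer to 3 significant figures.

6.77×10^-4

L_t/L_c = (R_t/R_c)²(T_t/T_c)⁴ = (0.210)² × (1.00)⁴ = 0.04410.
F_t/F_c = (L_t/L_c)/(d_t/d_c)² = 0.04410 / (8.07)² = 6.772×10^-4.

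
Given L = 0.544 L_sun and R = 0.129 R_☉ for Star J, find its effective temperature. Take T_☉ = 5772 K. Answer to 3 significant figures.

T/T_☉ = (L/L_☉)^(1/4) / (R/R_☉)^(1/2)
T = 5772 × (0.544)^(1/4) / √(0.129) = 5772 × 0.8588 / 0.3592 = 1.380×10^4 K.

1.38×10^4 K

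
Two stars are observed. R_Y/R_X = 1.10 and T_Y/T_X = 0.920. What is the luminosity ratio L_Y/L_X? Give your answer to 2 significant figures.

0.87

From the Stefan–Boltzmann law, L ∝ R²T⁴, so
L_Y/L_X = (R_Y/R_X)² (T_Y/T_X)⁴ = (1.10)² × (0.920)⁴ = 1.210 × 0.7164 = 0.8668.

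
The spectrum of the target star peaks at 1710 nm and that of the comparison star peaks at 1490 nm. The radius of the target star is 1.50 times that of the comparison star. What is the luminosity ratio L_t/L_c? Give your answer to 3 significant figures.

1.30

Wien's law gives T ∝ 1/λ_max, so T_t/T_c = λ_c/λ_t = 1490/1710 = 0.8713.
Then L ∝ R²T⁴ gives L_t/L_c = (1.50)² × (0.8713)⁴ = 2.250 × 0.5764 = 1.297.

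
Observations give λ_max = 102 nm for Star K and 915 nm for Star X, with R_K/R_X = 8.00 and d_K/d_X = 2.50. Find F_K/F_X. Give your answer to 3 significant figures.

6.63×10^4

Wien's law: T_K/T_X = λ_X/λ_K = 915/102 = 8.971.
L_K/L_X = (R_K/R_X)²(T_K/T_X)⁴ = (8.00)²(8.971)⁴ = 4.144×10^5.
F_K/F_X = (L_K/L_X)/(d_K/d_X)² = 4.144×10^5/(2.50)² = 6.631×10^4.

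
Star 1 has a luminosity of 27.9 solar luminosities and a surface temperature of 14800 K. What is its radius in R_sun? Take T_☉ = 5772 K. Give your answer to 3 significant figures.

0.803 R_sun

R/R_☉ = √(L/L_☉) / (T/T_☉)² = √(27.9) / (2.564)²
       = 5.282 / 6.575 = 0.8034.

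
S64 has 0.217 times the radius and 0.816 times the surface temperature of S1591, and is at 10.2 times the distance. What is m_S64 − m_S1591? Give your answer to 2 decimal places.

L_S64/L_S1591 = (0.217)²(0.816)⁴ = 0.02088.
F_S64/F_S1591 = (L_S64/L_S1591)/(d_S64/d_S1591)² = 0.02088/104.0 = 2.007×10^-4.
m_S64 − m_S1591 = −2.5 log₁₀(2.007×10^-4) = 9.24.

9.24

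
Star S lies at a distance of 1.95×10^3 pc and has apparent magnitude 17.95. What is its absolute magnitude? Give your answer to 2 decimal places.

M = m − 5 log₁₀(d/10 pc) = 17.95 − 5 log₁₀(1.95×10^3/10)
  = 17.95 − 5 × 2.290 = 17.95 − 11.45 = 6.50.

6.50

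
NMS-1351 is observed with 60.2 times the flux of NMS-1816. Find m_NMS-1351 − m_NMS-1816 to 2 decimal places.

m_NMS-1351 − m_NMS-1816 = −2.5 log₁₀(F_NMS-1351/F_NMS-1816) = −2.5 log₁₀(60.2) = −2.5 × (1.780) = -4.449.

-4.45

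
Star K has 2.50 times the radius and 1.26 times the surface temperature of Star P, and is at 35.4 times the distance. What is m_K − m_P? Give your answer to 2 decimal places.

L_K/L_P = (2.50)²(1.26)⁴ = 15.75.
F_K/F_P = (L_K/L_P)/(d_K/d_P)² = 15.75/1253 = 0.01257.
m_K − m_P = −2.5 log₁₀(0.01257) = 4.75.

4.75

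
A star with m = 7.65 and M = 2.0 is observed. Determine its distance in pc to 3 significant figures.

m − M = 5 log₁₀(d/10 pc)
7.65 − (2.0) = 5.65 = 5 log₁₀(d/10)
d = 10 × 10^(5.65/5) = 10 × 10^1.130 = 134.9 pc.

135 pc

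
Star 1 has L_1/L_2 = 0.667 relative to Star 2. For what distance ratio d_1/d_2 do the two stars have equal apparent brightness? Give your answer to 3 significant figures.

Equal flux requires L_1/d_1² = L_2/d_2², so d_1/d_2 = √(L_1/L_2)
= √(0.667) = 0.8167.

0.817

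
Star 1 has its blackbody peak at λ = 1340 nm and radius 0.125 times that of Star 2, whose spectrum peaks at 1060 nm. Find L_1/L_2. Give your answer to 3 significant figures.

0.00612

Wien's law gives T ∝ 1/λ_max, so T_1/T_2 = λ_2/λ_1 = 1060/1340 = 0.7910.
Then L ∝ R²T⁴ gives L_1/L_2 = (0.125)² × (0.7910)⁴ = 0.01562 × 0.3916 = 0.006118.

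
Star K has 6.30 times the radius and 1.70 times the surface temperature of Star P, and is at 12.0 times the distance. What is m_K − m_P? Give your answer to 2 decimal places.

-0.91

L_K/L_P = (6.30)²(1.70)⁴ = 331.5.
F_K/F_P = (L_K/L_P)/(d_K/d_P)² = 331.5/144.0 = 2.302.
m_K − m_P = −2.5 log₁₀(2.302) = -0.91.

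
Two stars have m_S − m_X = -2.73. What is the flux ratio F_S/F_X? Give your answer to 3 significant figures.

F_S/F_X = 10^(−(m_S − m_X)/2.5) = 10^(2.73/2.5) = 10^1.092 = 12.36.

12.4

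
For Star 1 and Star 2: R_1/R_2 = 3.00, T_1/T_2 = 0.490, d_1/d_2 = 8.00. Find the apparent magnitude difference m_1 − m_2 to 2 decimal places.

L_1/L_2 = (3.00)²(0.490)⁴ = 0.5188.
F_1/F_2 = (L_1/L_2)/(d_1/d_2)² = 0.5188/64.00 = 0.008107.
m_1 − m_2 = −2.5 log₁₀(0.008107) = 5.23.

5.23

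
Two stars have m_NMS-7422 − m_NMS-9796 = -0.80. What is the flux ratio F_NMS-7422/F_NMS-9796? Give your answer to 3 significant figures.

2.09

F_NMS-7422/F_NMS-9796 = 10^(−(m_NMS-7422 − m_NMS-9796)/2.5) = 10^(0.80/2.5) = 10^0.320 = 2.089.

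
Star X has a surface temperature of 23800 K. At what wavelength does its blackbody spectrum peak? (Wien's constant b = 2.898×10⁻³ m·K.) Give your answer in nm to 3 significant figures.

122 nm

λ_max = b/T = 2.898×10⁻³ / 23800 = 1.22×10^-7 m = 121.8 nm.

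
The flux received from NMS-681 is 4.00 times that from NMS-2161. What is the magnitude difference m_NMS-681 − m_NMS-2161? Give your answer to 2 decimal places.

-1.51

m_NMS-681 − m_NMS-2161 = −2.5 log₁₀(F_NMS-681/F_NMS-2161) = −2.5 log₁₀(4.00) = −2.5 × (0.602) = -1.505.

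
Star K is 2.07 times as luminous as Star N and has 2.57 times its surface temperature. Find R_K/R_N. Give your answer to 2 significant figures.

0.22

L ∝ R²T⁴ gives R ∝ √L / T², so
R_K/R_N = √(2.07) / (2.57)² = 1.439 / 6.605 = 0.2178.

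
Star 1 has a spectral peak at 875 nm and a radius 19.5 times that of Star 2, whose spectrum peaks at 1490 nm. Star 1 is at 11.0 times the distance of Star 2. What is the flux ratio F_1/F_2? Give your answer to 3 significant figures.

26.4

Wien's law: T_1/T_2 = λ_2/λ_1 = 1490/875 = 1.703.
L_1/L_2 = (R_1/R_2)²(T_1/T_2)⁴ = (19.5)²(1.703)⁴ = 3197.
F_1/F_2 = (L_1/L_2)/(d_1/d_2)² = 3197/(11.0)² = 26.42.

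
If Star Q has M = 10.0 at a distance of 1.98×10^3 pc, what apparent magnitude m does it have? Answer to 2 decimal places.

m = M + 5 log₁₀(d/10 pc) = 10.0 + 5 log₁₀(1.98×10^3/10)
  = 10.0 + 5 × 2.297 = 10.0 + 11.48 = 21.48.

21.48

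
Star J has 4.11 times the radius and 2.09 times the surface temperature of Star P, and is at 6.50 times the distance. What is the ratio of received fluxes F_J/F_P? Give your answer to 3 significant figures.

7.63

L_J/L_P = (R_J/R_P)²(T_J/T_P)⁴ = (4.11)² × (2.09)⁴ = 322.3.
F_J/F_P = (L_J/L_P)/(d_J/d_P)² = 322.3 / (6.50)² = 7.629.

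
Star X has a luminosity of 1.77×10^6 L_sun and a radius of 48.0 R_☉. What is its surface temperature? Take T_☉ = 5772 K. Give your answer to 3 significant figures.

3.04×10^4 K

T/T_☉ = (L/L_☉)^(1/4) / (R/R_☉)^(1/2)
T = 5772 × (1.77×10^6)^(1/4) / √(48.0) = 5772 × 36.47 / 6.928 = 3.039×10^4 K.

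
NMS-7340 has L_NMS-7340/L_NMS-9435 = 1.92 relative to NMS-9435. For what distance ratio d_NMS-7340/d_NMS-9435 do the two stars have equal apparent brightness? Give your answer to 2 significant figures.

Equal flux requires L_NMS-7340/d_NMS-7340² = L_NMS-9435/d_NMS-9435², so d_NMS-7340/d_NMS-9435 = √(L_NMS-7340/L_NMS-9435)
= √(1.92) = 1.386.

1.4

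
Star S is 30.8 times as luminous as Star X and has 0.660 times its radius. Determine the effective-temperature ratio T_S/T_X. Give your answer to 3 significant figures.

2.90

L ∝ R²T⁴ gives T ∝ (L/R²)^(1/4), so
T_S/T_X = (30.8 / 0.660²)^(1/4) = (70.71)^(1/4) = 2.900.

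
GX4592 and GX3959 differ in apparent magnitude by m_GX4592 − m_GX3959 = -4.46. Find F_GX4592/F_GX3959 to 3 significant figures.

F_GX4592/F_GX3959 = 10^(−(m_GX4592 − m_GX3959)/2.5) = 10^(4.46/2.5) = 10^1.784 = 60.81.

60.8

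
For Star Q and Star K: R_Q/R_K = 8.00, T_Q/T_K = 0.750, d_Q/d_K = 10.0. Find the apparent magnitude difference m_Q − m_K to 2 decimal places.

L_Q/L_K = (8.00)²(0.750)⁴ = 20.25.
F_Q/F_K = (L_Q/L_K)/(d_Q/d_K)² = 20.25/100.0 = 0.2025.
m_Q − m_K = −2.5 log₁₀(0.2025) = 1.73.

1.73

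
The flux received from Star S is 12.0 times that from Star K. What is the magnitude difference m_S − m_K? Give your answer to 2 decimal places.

m_S − m_K = −2.5 log₁₀(F_S/F_K) = −2.5 log₁₀(12.0) = −2.5 × (1.079) = -2.698.

-2.70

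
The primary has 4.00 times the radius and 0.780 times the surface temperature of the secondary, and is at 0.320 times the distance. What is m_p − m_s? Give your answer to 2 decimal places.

-4.41

L_p/L_s = (4.00)²(0.780)⁴ = 5.922.
F_p/F_s = (L_p/L_s)/(d_p/d_s)² = 5.922/0.1024 = 57.84.
m_p − m_s = −2.5 log₁₀(57.84) = -4.41.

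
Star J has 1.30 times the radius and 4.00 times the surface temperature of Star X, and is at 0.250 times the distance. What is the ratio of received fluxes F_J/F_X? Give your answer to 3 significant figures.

L_J/L_X = (R_J/R_X)²(T_J/T_X)⁴ = (1.30)² × (4.00)⁴ = 432.6.
F_J/F_X = (L_J/L_X)/(d_J/d_X)² = 432.6 / (0.250)² = 6922.

6.92×10^3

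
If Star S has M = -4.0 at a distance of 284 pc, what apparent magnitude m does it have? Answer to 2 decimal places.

3.27

m = M + 5 log₁₀(d/10 pc) = -4.0 + 5 log₁₀(284/10)
  = -4.0 + 5 × 1.453 = -4.0 + 7.27 = 3.27.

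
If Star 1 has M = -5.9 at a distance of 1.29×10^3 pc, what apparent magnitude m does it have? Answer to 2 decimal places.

m = M + 5 log₁₀(d/10 pc) = -5.9 + 5 log₁₀(1.29×10^3/10)
  = -5.9 + 5 × 2.111 = -5.9 + 10.55 = 4.65.

4.65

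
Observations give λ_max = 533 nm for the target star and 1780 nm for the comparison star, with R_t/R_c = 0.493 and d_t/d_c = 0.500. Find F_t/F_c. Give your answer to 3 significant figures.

121

Wien's law: T_t/T_c = λ_c/λ_t = 1780/533 = 3.340.
L_t/L_c = (R_t/R_c)²(T_t/T_c)⁴ = (0.493)²(3.340)⁴ = 30.23.
F_t/F_c = (L_t/L_c)/(d_t/d_c)² = 30.23/(0.500)² = 120.9.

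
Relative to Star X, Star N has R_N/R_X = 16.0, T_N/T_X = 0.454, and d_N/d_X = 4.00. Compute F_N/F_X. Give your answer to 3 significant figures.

0.680

L_N/L_X = (R_N/R_X)²(T_N/T_X)⁴ = (16.0)² × (0.454)⁴ = 10.88.
F_N/F_X = (L_N/L_X)/(d_N/d_X)² = 10.88 / (4.00)² = 0.6797.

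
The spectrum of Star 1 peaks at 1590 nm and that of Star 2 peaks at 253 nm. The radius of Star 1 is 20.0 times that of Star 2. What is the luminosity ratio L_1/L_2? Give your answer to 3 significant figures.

Wien's law gives T ∝ 1/λ_max, so T_1/T_2 = λ_2/λ_1 = 253/1590 = 0.1591.
Then L ∝ R²T⁴ gives L_1/L_2 = (20.0)² × (0.1591)⁴ = 400.0 × 6.411×10^-4 = 0.2564.

0.256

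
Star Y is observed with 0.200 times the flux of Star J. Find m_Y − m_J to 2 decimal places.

1.75

m_Y − m_J = −2.5 log₁₀(F_Y/F_J) = −2.5 log₁₀(0.200) = −2.5 × (-0.699) = 1.747.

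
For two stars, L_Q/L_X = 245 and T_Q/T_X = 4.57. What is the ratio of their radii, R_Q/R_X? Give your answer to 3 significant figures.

L ∝ R²T⁴ gives R ∝ √L / T², so
R_Q/R_X = √(245) / (4.57)² = 15.65 / 20.88 = 0.7495.

0.749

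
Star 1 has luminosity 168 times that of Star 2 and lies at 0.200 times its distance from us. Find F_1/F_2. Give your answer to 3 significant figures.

F = L/(4πd²), so F_1/F_2 = (L_1/L_2) / (d_1/d_2)²
= 168 / (0.200)² = 168 / 0.04000 = 4200.

4.20×10^3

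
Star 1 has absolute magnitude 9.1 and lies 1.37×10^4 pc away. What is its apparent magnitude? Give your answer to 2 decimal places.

m = M + 5 log₁₀(d/10 pc) = 9.1 + 5 log₁₀(1.37×10^4/10)
  = 9.1 + 5 × 3.137 = 9.1 + 15.68 = 24.78.

24.78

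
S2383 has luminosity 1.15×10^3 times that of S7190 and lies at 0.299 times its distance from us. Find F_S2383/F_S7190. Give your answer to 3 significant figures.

1.29×10^4

F = L/(4πd²), so F_S2383/F_S7190 = (L_S2383/L_S7190) / (d_S2383/d_S7190)²
= 1.15×10^3 / (0.299)² = 1.15×10^3 / 0.08940 = 1.286×10^4.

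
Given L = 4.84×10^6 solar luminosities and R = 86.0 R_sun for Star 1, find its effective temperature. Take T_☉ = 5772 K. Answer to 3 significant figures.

2.92×10^4 K

T/T_☉ = (L/L_☉)^(1/4) / (R/R_☉)^(1/2)
T = 5772 × (4.84×10^6)^(1/4) / √(86.0) = 5772 × 46.90 / 9.274 = 2.919×10^4 K.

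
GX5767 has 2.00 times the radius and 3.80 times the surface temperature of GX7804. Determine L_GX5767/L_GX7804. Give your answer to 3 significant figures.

834

From the Stefan–Boltzmann law, L ∝ R²T⁴, so
L_GX5767/L_GX7804 = (R_GX5767/R_GX7804)² (T_GX5767/T_GX7804)⁴ = (2.00)² × (3.80)⁴ = 4.000 × 208.5 = 834.1.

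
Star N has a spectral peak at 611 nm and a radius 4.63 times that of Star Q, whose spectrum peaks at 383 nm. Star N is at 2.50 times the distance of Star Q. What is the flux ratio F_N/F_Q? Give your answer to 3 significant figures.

Wien's law: T_N/T_Q = λ_Q/λ_N = 383/611 = 0.6268.
L_N/L_Q = (R_N/R_Q)²(T_N/T_Q)⁴ = (4.63)²(0.6268)⁴ = 3.310.
F_N/F_Q = (L_N/L_Q)/(d_N/d_Q)² = 3.310/(2.50)² = 0.5296.

0.530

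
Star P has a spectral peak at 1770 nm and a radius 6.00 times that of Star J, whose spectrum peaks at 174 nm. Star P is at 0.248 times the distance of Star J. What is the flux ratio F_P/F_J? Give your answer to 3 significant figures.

Wien's law: T_P/T_J = λ_J/λ_P = 174/1770 = 0.09831.
L_P/L_J = (R_P/R_J)²(T_P/T_J)⁴ = (6.00)²(0.09831)⁴ = 0.003362.
F_P/F_J = (L_P/L_J)/(d_P/d_J)² = 0.003362/(0.248)² = 0.05466.

0.0547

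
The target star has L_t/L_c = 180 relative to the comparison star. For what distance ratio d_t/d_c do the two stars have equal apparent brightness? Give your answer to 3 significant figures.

13.4

Equal flux requires L_t/d_t² = L_c/d_c², so d_t/d_c = √(L_t/L_c)
= √(180) = 13.42.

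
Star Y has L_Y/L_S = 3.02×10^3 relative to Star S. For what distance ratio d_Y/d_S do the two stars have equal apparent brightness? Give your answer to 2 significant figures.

55

Equal flux requires L_Y/d_Y² = L_S/d_S², so d_Y/d_S = √(L_Y/L_S)
= √(3.02×10^3) = 54.95.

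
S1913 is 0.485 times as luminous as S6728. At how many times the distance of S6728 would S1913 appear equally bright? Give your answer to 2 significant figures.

Equal flux requires L_S1913/d_S1913² = L_S6728/d_S6728², so d_S1913/d_S6728 = √(L_S1913/L_S6728)
= √(0.485) = 0.6964.

0.70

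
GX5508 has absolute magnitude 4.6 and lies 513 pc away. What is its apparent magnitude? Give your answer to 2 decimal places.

13.15

m = M + 5 log₁₀(d/10 pc) = 4.6 + 5 log₁₀(513/10)
  = 4.6 + 5 × 1.710 = 4.6 + 8.55 = 13.15.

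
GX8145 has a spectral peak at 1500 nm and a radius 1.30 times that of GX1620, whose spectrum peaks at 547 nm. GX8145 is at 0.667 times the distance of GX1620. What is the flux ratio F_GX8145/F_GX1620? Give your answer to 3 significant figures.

0.0672

Wien's law: T_GX8145/T_GX1620 = λ_GX1620/λ_GX8145 = 547/1500 = 0.3647.
L_GX8145/L_GX1620 = (R_GX8145/R_GX1620)²(T_GX8145/T_GX1620)⁴ = (1.30)²(0.3647)⁴ = 0.02989.
F_GX8145/F_GX1620 = (L_GX8145/L_GX1620)/(d_GX8145/d_GX1620)² = 0.02989/(0.667)² = 0.06718.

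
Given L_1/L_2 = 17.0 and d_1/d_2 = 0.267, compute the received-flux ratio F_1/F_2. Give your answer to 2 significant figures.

2.4×10^2

F = L/(4πd²), so F_1/F_2 = (L_1/L_2) / (d_1/d_2)²
= 17.0 / (0.267)² = 17.0 / 0.07129 = 238.5.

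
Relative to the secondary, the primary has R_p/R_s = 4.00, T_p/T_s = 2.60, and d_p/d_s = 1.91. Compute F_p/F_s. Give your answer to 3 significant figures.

L_p/L_s = (R_p/R_s)²(T_p/T_s)⁴ = (4.00)² × (2.60)⁴ = 731.2.
F_p/F_s = (L_p/L_s)/(d_p/d_s)² = 731.2 / (1.91)² = 200.4.

200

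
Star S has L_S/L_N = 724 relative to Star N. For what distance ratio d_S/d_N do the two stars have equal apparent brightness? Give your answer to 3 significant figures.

26.9

Equal flux requires L_S/d_S² = L_N/d_N², so d_S/d_N = √(L_S/L_N)
= √(724) = 26.91.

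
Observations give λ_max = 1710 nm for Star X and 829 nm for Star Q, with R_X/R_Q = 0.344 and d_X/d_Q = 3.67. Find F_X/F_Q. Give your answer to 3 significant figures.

4.85×10^-4

Wien's law: T_X/T_Q = λ_Q/λ_X = 829/1710 = 0.4848.
L_X/L_Q = (R_X/R_Q)²(T_X/T_Q)⁴ = (0.344)²(0.4848)⁴ = 0.006537.
F_X/F_Q = (L_X/L_Q)/(d_X/d_Q)² = 0.006537/(3.67)² = 4.853×10^-4.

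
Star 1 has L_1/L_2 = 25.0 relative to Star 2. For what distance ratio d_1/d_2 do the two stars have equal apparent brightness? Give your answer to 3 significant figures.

Equal flux requires L_1/d_1² = L_2/d_2², so d_1/d_2 = √(L_1/L_2)
= √(25.0) = 5.000.

5.00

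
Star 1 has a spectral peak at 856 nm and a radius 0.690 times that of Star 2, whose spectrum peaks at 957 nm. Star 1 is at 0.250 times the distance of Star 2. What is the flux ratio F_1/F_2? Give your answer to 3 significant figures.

11.9

Wien's law: T_1/T_2 = λ_2/λ_1 = 957/856 = 1.118.
L_1/L_2 = (R_1/R_2)²(T_1/T_2)⁴ = (0.690)²(1.118)⁴ = 0.7438.
F_1/F_2 = (L_1/L_2)/(d_1/d_2)² = 0.7438/(0.250)² = 11.90.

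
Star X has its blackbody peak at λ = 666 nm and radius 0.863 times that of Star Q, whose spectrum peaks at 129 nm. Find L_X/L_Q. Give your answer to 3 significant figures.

Wien's law gives T ∝ 1/λ_max, so T_X/T_Q = λ_Q/λ_X = 129/666 = 0.1937.
Then L ∝ R²T⁴ gives L_X/L_Q = (0.863)² × (0.1937)⁴ = 0.7448 × 0.001408 = 0.001048.

0.00105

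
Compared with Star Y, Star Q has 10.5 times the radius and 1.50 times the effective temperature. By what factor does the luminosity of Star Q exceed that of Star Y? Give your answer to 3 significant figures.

From the Stefan–Boltzmann law, L ∝ R²T⁴, so
L_Q/L_Y = (R_Q/R_Y)² (T_Q/T_Y)⁴ = (10.5)² × (1.50)⁴ = 110.2 × 5.062 = 558.1.

558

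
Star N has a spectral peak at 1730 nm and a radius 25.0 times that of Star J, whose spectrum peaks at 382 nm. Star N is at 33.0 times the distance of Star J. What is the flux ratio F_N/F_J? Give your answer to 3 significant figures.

Wien's law: T_N/T_J = λ_J/λ_N = 382/1730 = 0.2208.
L_N/L_J = (R_N/R_J)²(T_N/T_J)⁴ = (25.0)²(0.2208)⁴ = 1.486.
F_N/F_J = (L_N/L_J)/(d_N/d_J)² = 1.486/(33.0)² = 0.001364.

0.00136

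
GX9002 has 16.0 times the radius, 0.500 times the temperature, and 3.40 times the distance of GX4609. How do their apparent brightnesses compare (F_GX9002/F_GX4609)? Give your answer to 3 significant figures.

1.38

L_GX9002/L_GX4609 = (R_GX9002/R_GX4609)²(T_GX9002/T_GX4609)⁴ = (16.0)² × (0.500)⁴ = 16.00.
F_GX9002/F_GX4609 = (L_GX9002/L_GX4609)/(d_GX9002/d_GX4609)² = 16.00 / (3.40)² = 1.384.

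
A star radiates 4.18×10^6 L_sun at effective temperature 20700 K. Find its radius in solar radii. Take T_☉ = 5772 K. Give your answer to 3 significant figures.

159 solar radii

R/R_☉ = √(L/L_☉) / (T/T_☉)² = √(4.18×10^6) / (3.586)²
       = 2045 / 12.86 = 159.0.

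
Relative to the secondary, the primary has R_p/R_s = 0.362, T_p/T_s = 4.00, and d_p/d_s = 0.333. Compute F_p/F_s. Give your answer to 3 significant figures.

L_p/L_s = (R_p/R_s)²(T_p/T_s)⁴ = (0.362)² × (4.00)⁴ = 33.55.
F_p/F_s = (L_p/L_s)/(d_p/d_s)² = 33.55 / (0.333)² = 302.5.

303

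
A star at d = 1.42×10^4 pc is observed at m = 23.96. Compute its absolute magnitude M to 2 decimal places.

M = m − 5 log₁₀(d/10 pc) = 23.96 − 5 log₁₀(1.42×10^4/10)
  = 23.96 − 5 × 3.152 = 23.96 − 15.76 = 8.20.

8.20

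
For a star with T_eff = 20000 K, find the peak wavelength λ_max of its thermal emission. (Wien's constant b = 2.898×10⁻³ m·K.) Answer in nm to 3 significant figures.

145 nm

λ_max = b/T = 2.898×10⁻³ / 20000 = 1.45×10^-7 m = 144.9 nm.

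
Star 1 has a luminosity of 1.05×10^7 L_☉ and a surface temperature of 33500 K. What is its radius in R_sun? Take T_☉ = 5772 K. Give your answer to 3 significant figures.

96.2 R_sun

R/R_☉ = √(L/L_☉) / (T/T_☉)² = √(1.05×10^7) / (5.804)²
       = 3240 / 33.69 = 96.20.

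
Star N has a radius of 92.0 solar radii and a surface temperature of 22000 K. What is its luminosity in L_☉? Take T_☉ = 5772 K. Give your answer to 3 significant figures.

L/L_☉ = (R/R_☉)² (T/T_☉)⁴ = (92.0)² × (22000/5772)⁴
       = 8464 × (3.812)⁴ = 8464 × 211.1 = 1.786×10^6.

1.79×10^6 L_☉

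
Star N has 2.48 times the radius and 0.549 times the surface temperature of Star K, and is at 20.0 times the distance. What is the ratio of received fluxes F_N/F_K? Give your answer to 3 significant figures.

L_N/L_K = (R_N/R_K)²(T_N/T_K)⁴ = (2.48)² × (0.549)⁴ = 0.5587.
F_N/F_K = (L_N/L_K)/(d_N/d_K)² = 0.5587 / (20.0)² = 0.001397.

0.00140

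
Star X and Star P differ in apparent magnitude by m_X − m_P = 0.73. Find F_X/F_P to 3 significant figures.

F_X/F_P = 10^(−(m_X − m_P)/2.5) = 10^(-0.73/2.5) = 10^-0.292 = 0.5105.

0.511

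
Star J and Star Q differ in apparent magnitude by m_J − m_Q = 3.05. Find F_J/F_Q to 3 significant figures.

0.0603

F_J/F_Q = 10^(−(m_J − m_Q)/2.5) = 10^(-3.05/2.5) = 10^-1.220 = 0.06026.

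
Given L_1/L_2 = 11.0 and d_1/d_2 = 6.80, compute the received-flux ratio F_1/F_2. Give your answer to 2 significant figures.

0.24

F = L/(4πd²), so F_1/F_2 = (L_1/L_2) / (d_1/d_2)²
= 11.0 / (6.80)² = 11.0 / 46.24 = 0.2379.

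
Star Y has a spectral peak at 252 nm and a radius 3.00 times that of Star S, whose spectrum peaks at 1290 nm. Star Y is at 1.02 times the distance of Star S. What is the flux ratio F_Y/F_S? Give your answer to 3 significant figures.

Wien's law: T_Y/T_S = λ_S/λ_Y = 1290/252 = 5.119.
L_Y/L_S = (R_Y/R_S)²(T_Y/T_S)⁴ = (3.00)²(5.119)⁴ = 6180.
F_Y/F_S = (L_Y/L_S)/(d_Y/d_S)² = 6180/(1.02)² = 5940.

5.94×10^3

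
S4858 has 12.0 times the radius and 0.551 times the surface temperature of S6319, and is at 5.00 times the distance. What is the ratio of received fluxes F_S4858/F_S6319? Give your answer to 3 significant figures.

0.531

L_S4858/L_S6319 = (R_S4858/R_S6319)²(T_S4858/T_S6319)⁴ = (12.0)² × (0.551)⁴ = 13.27.
F_S4858/F_S6319 = (L_S4858/L_S6319)/(d_S4858/d_S6319)² = 13.27 / (5.00)² = 0.5309.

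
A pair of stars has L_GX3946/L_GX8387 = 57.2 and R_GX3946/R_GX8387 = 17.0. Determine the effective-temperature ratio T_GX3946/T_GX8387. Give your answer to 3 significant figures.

L ∝ R²T⁴ gives T ∝ (L/R²)^(1/4), so
T_GX3946/T_GX8387 = (57.2 / 17.0²)^(1/4) = (0.1979)^(1/4) = 0.6670.

0.667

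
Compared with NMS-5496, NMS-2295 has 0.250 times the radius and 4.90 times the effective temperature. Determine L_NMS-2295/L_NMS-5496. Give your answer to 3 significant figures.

36.0

From the Stefan–Boltzmann law, L ∝ R²T⁴, so
L_NMS-2295/L_NMS-5496 = (R_NMS-2295/R_NMS-5496)² (T_NMS-2295/T_NMS-5496)⁴ = (0.250)² × (4.90)⁴ = 0.06250 × 576.5 = 36.03.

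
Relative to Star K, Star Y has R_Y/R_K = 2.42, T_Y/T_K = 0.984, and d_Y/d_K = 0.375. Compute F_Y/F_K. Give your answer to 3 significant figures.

L_Y/L_K = (R_Y/R_K)²(T_Y/T_K)⁴ = (2.42)² × (0.984)⁴ = 5.490.
F_Y/F_K = (L_Y/L_K)/(d_Y/d_K)² = 5.490 / (0.375)² = 39.04.

39.0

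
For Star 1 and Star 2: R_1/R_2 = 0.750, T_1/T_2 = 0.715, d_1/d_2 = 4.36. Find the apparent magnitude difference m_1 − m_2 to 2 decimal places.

L_1/L_2 = (0.750)²(0.715)⁴ = 0.1470.
F_1/F_2 = (L_1/L_2)/(d_1/d_2)² = 0.1470/19.01 = 0.007733.
m_1 − m_2 = −2.5 log₁₀(0.007733) = 5.28.

5.28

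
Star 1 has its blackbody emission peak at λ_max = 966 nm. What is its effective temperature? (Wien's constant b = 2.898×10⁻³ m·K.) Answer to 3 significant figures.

T = b/λ_max = 2.898×10⁻³ / (966×10⁻⁹) = 3000 K.

3.00×10^3 K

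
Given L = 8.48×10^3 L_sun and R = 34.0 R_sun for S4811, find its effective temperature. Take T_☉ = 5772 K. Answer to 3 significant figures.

T/T_☉ = (L/L_☉)^(1/4) / (R/R_☉)^(1/2)
T = 5772 × (8.48×10^3)^(1/4) / √(34.0) = 5772 × 9.596 / 5.831 = 9499 K.

9.50×10^3 K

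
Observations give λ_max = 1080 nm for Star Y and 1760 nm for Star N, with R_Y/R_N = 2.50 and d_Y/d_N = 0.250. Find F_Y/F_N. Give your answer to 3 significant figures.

Wien's law: T_Y/T_N = λ_N/λ_Y = 1760/1080 = 1.630.
L_Y/L_N = (R_Y/R_N)²(T_Y/T_N)⁴ = (2.50)²(1.630)⁴ = 44.08.
F_Y/F_N = (L_Y/L_N)/(d_Y/d_N)² = 44.08/(0.250)² = 705.3.

705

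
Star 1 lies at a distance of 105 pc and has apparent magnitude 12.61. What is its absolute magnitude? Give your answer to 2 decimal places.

7.50

M = m − 5 log₁₀(d/10 pc) = 12.61 − 5 log₁₀(105/10)
  = 12.61 − 5 × 1.021 = 12.61 − 5.11 = 7.50.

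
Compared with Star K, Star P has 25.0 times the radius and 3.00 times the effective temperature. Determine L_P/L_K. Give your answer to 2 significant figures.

From the Stefan–Boltzmann law, L ∝ R²T⁴, so
L_P/L_K = (R_P/R_K)² (T_P/T_K)⁴ = (25.0)² × (3.00)⁴ = 625.0 × 81.00 = 5.062×10^4.

5.1×10^4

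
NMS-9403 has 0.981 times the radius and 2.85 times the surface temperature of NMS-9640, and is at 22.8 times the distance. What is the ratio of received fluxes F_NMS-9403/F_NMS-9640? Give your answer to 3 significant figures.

L_NMS-9403/L_NMS-9640 = (R_NMS-9403/R_NMS-9640)²(T_NMS-9403/T_NMS-9640)⁴ = (0.981)² × (2.85)⁴ = 63.49.
F_NMS-9403/F_NMS-9640 = (L_NMS-9403/L_NMS-9640)/(d_NMS-9403/d_NMS-9640)² = 63.49 / (22.8)² = 0.1221.

0.122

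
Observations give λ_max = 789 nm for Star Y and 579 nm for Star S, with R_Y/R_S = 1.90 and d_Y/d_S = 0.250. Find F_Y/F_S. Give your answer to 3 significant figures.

16.8

Wien's law: T_Y/T_S = λ_S/λ_Y = 579/789 = 0.7338.
L_Y/L_S = (R_Y/R_S)²(T_Y/T_S)⁴ = (1.90)²(0.7338)⁴ = 1.047.
F_Y/F_S = (L_Y/L_S)/(d_Y/d_S)² = 1.047/(0.250)² = 16.75.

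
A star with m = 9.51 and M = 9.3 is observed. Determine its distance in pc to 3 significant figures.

11.0 pc

m − M = 5 log₁₀(d/10 pc)
9.51 − (9.3) = 0.21 = 5 log₁₀(d/10)
d = 10 × 10^(0.21/5) = 10 × 10^0.042 = 11.02 pc.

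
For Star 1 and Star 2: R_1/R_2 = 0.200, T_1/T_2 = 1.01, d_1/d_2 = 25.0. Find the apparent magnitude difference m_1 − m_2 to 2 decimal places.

L_1/L_2 = (0.200)²(1.01)⁴ = 0.04162.
F_1/F_2 = (L_1/L_2)/(d_1/d_2)² = 0.04162/625.0 = 6.660×10^-5.
m_1 − m_2 = −2.5 log₁₀(6.660×10^-5) = 10.44.

10.44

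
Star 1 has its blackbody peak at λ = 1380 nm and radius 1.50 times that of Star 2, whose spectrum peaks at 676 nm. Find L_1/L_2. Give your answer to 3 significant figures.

Wien's law gives T ∝ 1/λ_max, so T_1/T_2 = λ_2/λ_1 = 676/1380 = 0.4899.
Then L ∝ R²T⁴ gives L_1/L_2 = (1.50)² × (0.4899)⁴ = 2.250 × 0.05758 = 0.1296.

0.130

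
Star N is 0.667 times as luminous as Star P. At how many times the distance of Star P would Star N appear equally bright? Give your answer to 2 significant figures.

Equal flux requires L_N/d_N² = L_P/d_P², so d_N/d_P = √(L_N/L_P)
= √(0.667) = 0.8167.

0.82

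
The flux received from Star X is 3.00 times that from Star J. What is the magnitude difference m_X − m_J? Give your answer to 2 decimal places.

-1.19

m_X − m_J = −2.5 log₁₀(F_X/F_J) = −2.5 log₁₀(3.00) = −2.5 × (0.477) = -1.193.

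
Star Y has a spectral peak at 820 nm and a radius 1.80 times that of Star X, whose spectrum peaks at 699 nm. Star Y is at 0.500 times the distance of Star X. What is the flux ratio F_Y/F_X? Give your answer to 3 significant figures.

Wien's law: T_Y/T_X = λ_X/λ_Y = 699/820 = 0.8524.
L_Y/L_X = (R_Y/R_X)²(T_Y/T_X)⁴ = (1.80)²(0.8524)⁴ = 1.711.
F_Y/F_X = (L_Y/L_X)/(d_Y/d_X)² = 1.711/(0.500)² = 6.843.

6.84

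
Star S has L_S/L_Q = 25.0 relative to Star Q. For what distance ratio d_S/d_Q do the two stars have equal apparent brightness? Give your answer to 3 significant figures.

5.00

Equal flux requires L_S/d_S² = L_Q/d_Q², so d_S/d_Q = √(L_S/L_Q)
= √(25.0) = 5.000.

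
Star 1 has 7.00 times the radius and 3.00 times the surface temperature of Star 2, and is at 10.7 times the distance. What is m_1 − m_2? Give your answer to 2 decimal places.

-3.85

L_1/L_2 = (7.00)²(3.00)⁴ = 3969.
F_1/F_2 = (L_1/L_2)/(d_1/d_2)² = 3969/114.5 = 34.67.
m_1 − m_2 = −2.5 log₁₀(34.67) = -3.85.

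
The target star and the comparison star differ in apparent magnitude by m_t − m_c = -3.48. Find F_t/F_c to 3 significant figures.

F_t/F_c = 10^(−(m_t − m_c)/2.5) = 10^(3.48/2.5) = 10^1.392 = 24.66.

24.7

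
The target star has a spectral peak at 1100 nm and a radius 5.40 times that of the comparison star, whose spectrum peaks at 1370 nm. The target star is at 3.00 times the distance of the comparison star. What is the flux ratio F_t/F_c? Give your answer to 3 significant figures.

Wien's law: T_t/T_c = λ_c/λ_t = 1370/1100 = 1.245.
L_t/L_c = (R_t/R_c)²(T_t/T_c)⁴ = (5.40)²(1.245)⁴ = 70.16.
F_t/F_c = (L_t/L_c)/(d_t/d_c)² = 70.16/(3.00)² = 7.796.

7.80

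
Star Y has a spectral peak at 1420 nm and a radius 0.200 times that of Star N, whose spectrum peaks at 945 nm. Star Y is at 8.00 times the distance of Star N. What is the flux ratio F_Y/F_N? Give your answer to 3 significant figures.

1.23×10^-4

Wien's law: T_Y/T_N = λ_N/λ_Y = 945/1420 = 0.6655.
L_Y/L_N = (R_Y/R_N)²(T_Y/T_N)⁴ = (0.200)²(0.6655)⁴ = 0.007846.
F_Y/F_N = (L_Y/L_N)/(d_Y/d_N)² = 0.007846/(8.00)² = 1.226×10^-4.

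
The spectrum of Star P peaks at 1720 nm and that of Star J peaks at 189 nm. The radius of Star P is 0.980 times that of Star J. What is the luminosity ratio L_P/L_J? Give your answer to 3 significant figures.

1.40×10^-4

Wien's law gives T ∝ 1/λ_max, so T_P/T_J = λ_J/λ_P = 189/1720 = 0.1099.
Then L ∝ R²T⁴ gives L_P/L_J = (0.980)² × (0.1099)⁴ = 0.9604 × 1.458×10^-4 = 1.400×10^-4.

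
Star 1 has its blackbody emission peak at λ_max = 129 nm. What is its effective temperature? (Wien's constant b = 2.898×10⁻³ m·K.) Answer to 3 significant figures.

2.25×10^4 K

T = b/λ_max = 2.898×10⁻³ / (129×10⁻⁹) = 2.247×10^4 K.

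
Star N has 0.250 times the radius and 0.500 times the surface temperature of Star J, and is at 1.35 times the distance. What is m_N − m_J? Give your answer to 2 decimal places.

6.67

L_N/L_J = (0.250)²(0.500)⁴ = 0.003906.
F_N/F_J = (L_N/L_J)/(d_N/d_J)² = 0.003906/1.823 = 0.002143.
m_N − m_J = −2.5 log₁₀(0.002143) = 6.67.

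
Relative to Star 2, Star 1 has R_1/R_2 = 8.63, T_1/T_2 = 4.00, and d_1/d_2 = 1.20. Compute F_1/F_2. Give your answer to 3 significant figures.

1.32×10^4

L_1/L_2 = (R_1/R_2)²(T_1/T_2)⁴ = (8.63)² × (4.00)⁴ = 1.907×10^4.
F_1/F_2 = (L_1/L_2)/(d_1/d_2)² = 1.907×10^4 / (1.20)² = 1.324×10^4.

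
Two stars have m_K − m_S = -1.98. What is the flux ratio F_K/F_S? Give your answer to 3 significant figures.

6.19

F_K/F_S = 10^(−(m_K − m_S)/2.5) = 10^(1.98/2.5) = 10^0.792 = 6.194.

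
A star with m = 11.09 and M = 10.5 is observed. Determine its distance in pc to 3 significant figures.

13.1 pc

m − M = 5 log₁₀(d/10 pc)
11.09 − (10.5) = 0.59 = 5 log₁₀(d/10)
d = 10 × 10^(0.59/5) = 10 × 10^0.118 = 13.12 pc.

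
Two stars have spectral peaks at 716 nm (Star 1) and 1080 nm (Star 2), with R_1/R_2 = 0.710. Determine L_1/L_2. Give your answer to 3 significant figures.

2.61

Wien's law gives T ∝ 1/λ_max, so T_1/T_2 = λ_2/λ_1 = 1080/716 = 1.508.
Then L ∝ R²T⁴ gives L_1/L_2 = (0.710)² × (1.508)⁴ = 0.5041 × 5.177 = 2.610.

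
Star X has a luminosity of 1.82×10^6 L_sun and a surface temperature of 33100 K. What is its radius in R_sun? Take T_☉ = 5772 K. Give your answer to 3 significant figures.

41.0 R_sun

R/R_☉ = √(L/L_☉) / (T/T_☉)² = √(1.82×10^6) / (5.735)²
       = 1349 / 32.89 = 41.02.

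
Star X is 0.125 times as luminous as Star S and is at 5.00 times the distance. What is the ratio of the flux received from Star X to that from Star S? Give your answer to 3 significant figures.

0.00500

F = L/(4πd²), so F_X/F_S = (L_X/L_S) / (d_X/d_S)²
= 0.125 / (5.00)² = 0.125 / 25.00 = 0.005000.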